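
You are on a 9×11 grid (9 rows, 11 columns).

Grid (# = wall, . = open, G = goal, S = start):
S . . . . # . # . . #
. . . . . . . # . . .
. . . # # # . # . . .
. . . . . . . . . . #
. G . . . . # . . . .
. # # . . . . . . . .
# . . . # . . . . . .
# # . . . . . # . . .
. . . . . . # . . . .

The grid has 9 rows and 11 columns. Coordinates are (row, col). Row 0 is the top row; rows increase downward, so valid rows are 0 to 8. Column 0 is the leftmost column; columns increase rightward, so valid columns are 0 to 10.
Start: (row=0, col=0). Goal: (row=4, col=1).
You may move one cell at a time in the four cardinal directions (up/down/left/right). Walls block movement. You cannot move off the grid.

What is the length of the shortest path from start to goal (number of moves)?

Answer: Shortest path length: 5

Derivation:
BFS from (row=0, col=0) until reaching (row=4, col=1):
  Distance 0: (row=0, col=0)
  Distance 1: (row=0, col=1), (row=1, col=0)
  Distance 2: (row=0, col=2), (row=1, col=1), (row=2, col=0)
  Distance 3: (row=0, col=3), (row=1, col=2), (row=2, col=1), (row=3, col=0)
  Distance 4: (row=0, col=4), (row=1, col=3), (row=2, col=2), (row=3, col=1), (row=4, col=0)
  Distance 5: (row=1, col=4), (row=3, col=2), (row=4, col=1), (row=5, col=0)  <- goal reached here
One shortest path (5 moves): (row=0, col=0) -> (row=0, col=1) -> (row=1, col=1) -> (row=2, col=1) -> (row=3, col=1) -> (row=4, col=1)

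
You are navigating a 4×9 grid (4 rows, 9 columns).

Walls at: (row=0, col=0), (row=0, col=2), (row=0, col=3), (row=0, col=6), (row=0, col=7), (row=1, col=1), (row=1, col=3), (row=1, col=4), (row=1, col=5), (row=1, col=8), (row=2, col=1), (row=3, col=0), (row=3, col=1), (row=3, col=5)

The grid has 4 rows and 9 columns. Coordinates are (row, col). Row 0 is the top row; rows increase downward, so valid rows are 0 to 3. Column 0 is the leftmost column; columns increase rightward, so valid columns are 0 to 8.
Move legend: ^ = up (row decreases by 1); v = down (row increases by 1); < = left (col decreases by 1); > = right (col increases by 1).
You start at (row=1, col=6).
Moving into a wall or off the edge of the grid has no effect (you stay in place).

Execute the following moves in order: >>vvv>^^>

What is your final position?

Answer: Final position: (row=2, col=8)

Derivation:
Start: (row=1, col=6)
  > (right): (row=1, col=6) -> (row=1, col=7)
  > (right): blocked, stay at (row=1, col=7)
  v (down): (row=1, col=7) -> (row=2, col=7)
  v (down): (row=2, col=7) -> (row=3, col=7)
  v (down): blocked, stay at (row=3, col=7)
  > (right): (row=3, col=7) -> (row=3, col=8)
  ^ (up): (row=3, col=8) -> (row=2, col=8)
  ^ (up): blocked, stay at (row=2, col=8)
  > (right): blocked, stay at (row=2, col=8)
Final: (row=2, col=8)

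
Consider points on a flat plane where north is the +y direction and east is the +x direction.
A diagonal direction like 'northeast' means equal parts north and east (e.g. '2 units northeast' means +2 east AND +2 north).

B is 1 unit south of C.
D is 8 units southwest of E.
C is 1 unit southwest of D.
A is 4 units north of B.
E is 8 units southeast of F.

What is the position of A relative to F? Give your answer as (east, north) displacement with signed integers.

Answer: A is at (east=-1, north=-14) relative to F.

Derivation:
Place F at the origin (east=0, north=0).
  E is 8 units southeast of F: delta (east=+8, north=-8); E at (east=8, north=-8).
  D is 8 units southwest of E: delta (east=-8, north=-8); D at (east=0, north=-16).
  C is 1 unit southwest of D: delta (east=-1, north=-1); C at (east=-1, north=-17).
  B is 1 unit south of C: delta (east=+0, north=-1); B at (east=-1, north=-18).
  A is 4 units north of B: delta (east=+0, north=+4); A at (east=-1, north=-14).
Therefore A relative to F: (east=-1, north=-14).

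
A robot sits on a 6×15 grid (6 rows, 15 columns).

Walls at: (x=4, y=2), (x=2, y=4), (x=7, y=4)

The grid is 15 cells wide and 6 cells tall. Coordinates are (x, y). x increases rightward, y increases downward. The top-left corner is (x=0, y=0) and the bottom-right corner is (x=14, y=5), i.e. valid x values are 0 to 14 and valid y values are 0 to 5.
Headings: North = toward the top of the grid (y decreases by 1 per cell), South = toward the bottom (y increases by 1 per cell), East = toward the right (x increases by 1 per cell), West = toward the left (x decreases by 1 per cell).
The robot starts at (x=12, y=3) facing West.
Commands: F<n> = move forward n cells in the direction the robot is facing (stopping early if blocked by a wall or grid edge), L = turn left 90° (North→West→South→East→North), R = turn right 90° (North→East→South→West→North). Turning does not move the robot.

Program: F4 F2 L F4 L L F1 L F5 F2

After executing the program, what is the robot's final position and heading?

Start: (x=12, y=3), facing West
  F4: move forward 4, now at (x=8, y=3)
  F2: move forward 2, now at (x=6, y=3)
  L: turn left, now facing South
  F4: move forward 2/4 (blocked), now at (x=6, y=5)
  L: turn left, now facing East
  L: turn left, now facing North
  F1: move forward 1, now at (x=6, y=4)
  L: turn left, now facing West
  F5: move forward 3/5 (blocked), now at (x=3, y=4)
  F2: move forward 0/2 (blocked), now at (x=3, y=4)
Final: (x=3, y=4), facing West

Answer: Final position: (x=3, y=4), facing West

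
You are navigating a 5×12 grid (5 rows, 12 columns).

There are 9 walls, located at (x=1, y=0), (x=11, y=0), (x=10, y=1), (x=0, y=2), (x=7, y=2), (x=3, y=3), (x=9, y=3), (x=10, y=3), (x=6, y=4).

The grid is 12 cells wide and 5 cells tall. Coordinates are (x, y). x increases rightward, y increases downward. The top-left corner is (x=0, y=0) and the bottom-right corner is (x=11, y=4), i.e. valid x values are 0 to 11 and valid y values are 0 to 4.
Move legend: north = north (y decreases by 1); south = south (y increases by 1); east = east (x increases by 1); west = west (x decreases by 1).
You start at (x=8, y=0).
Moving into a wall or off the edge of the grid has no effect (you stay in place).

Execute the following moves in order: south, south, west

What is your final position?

Answer: Final position: (x=8, y=2)

Derivation:
Start: (x=8, y=0)
  south (south): (x=8, y=0) -> (x=8, y=1)
  south (south): (x=8, y=1) -> (x=8, y=2)
  west (west): blocked, stay at (x=8, y=2)
Final: (x=8, y=2)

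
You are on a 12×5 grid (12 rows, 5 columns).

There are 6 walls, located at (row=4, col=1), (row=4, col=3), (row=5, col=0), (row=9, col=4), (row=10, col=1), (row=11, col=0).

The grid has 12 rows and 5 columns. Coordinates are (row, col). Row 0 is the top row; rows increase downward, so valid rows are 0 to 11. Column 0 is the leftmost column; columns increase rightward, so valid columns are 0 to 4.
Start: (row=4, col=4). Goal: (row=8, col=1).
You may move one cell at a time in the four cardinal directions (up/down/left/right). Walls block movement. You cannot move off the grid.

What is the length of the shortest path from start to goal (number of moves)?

BFS from (row=4, col=4) until reaching (row=8, col=1):
  Distance 0: (row=4, col=4)
  Distance 1: (row=3, col=4), (row=5, col=4)
  Distance 2: (row=2, col=4), (row=3, col=3), (row=5, col=3), (row=6, col=4)
  Distance 3: (row=1, col=4), (row=2, col=3), (row=3, col=2), (row=5, col=2), (row=6, col=3), (row=7, col=4)
  Distance 4: (row=0, col=4), (row=1, col=3), (row=2, col=2), (row=3, col=1), (row=4, col=2), (row=5, col=1), (row=6, col=2), (row=7, col=3), (row=8, col=4)
  Distance 5: (row=0, col=3), (row=1, col=2), (row=2, col=1), (row=3, col=0), (row=6, col=1), (row=7, col=2), (row=8, col=3)
  Distance 6: (row=0, col=2), (row=1, col=1), (row=2, col=0), (row=4, col=0), (row=6, col=0), (row=7, col=1), (row=8, col=2), (row=9, col=3)
  Distance 7: (row=0, col=1), (row=1, col=0), (row=7, col=0), (row=8, col=1), (row=9, col=2), (row=10, col=3)  <- goal reached here
One shortest path (7 moves): (row=4, col=4) -> (row=5, col=4) -> (row=5, col=3) -> (row=5, col=2) -> (row=5, col=1) -> (row=6, col=1) -> (row=7, col=1) -> (row=8, col=1)

Answer: Shortest path length: 7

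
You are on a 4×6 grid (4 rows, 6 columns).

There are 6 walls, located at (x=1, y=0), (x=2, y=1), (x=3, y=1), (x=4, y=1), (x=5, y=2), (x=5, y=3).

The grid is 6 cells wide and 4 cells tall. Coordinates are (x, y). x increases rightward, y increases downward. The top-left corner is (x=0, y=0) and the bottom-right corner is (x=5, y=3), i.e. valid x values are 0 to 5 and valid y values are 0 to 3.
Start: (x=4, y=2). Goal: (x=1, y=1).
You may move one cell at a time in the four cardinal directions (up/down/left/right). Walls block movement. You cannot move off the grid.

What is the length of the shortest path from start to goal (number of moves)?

Answer: Shortest path length: 4

Derivation:
BFS from (x=4, y=2) until reaching (x=1, y=1):
  Distance 0: (x=4, y=2)
  Distance 1: (x=3, y=2), (x=4, y=3)
  Distance 2: (x=2, y=2), (x=3, y=3)
  Distance 3: (x=1, y=2), (x=2, y=3)
  Distance 4: (x=1, y=1), (x=0, y=2), (x=1, y=3)  <- goal reached here
One shortest path (4 moves): (x=4, y=2) -> (x=3, y=2) -> (x=2, y=2) -> (x=1, y=2) -> (x=1, y=1)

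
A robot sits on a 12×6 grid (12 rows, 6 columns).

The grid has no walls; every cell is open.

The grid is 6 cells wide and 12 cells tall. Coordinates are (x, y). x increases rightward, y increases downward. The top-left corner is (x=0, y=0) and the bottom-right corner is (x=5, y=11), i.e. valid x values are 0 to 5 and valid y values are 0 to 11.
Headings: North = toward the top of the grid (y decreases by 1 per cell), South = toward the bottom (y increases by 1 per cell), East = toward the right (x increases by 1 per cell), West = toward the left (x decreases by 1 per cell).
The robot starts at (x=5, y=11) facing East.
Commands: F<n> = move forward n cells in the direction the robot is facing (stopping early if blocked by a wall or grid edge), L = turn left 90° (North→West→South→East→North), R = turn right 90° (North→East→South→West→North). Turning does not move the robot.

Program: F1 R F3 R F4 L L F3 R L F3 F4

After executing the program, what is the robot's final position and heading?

Answer: Final position: (x=5, y=11), facing East

Derivation:
Start: (x=5, y=11), facing East
  F1: move forward 0/1 (blocked), now at (x=5, y=11)
  R: turn right, now facing South
  F3: move forward 0/3 (blocked), now at (x=5, y=11)
  R: turn right, now facing West
  F4: move forward 4, now at (x=1, y=11)
  L: turn left, now facing South
  L: turn left, now facing East
  F3: move forward 3, now at (x=4, y=11)
  R: turn right, now facing South
  L: turn left, now facing East
  F3: move forward 1/3 (blocked), now at (x=5, y=11)
  F4: move forward 0/4 (blocked), now at (x=5, y=11)
Final: (x=5, y=11), facing East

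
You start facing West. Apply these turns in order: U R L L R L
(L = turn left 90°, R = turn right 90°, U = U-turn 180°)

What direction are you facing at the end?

Start: West
  U (U-turn (180°)) -> East
  R (right (90° clockwise)) -> South
  L (left (90° counter-clockwise)) -> East
  L (left (90° counter-clockwise)) -> North
  R (right (90° clockwise)) -> East
  L (left (90° counter-clockwise)) -> North
Final: North

Answer: Final heading: North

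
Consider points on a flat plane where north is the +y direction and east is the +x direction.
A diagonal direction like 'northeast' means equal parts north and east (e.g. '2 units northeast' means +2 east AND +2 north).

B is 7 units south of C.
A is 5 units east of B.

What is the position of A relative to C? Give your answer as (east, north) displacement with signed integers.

Place C at the origin (east=0, north=0).
  B is 7 units south of C: delta (east=+0, north=-7); B at (east=0, north=-7).
  A is 5 units east of B: delta (east=+5, north=+0); A at (east=5, north=-7).
Therefore A relative to C: (east=5, north=-7).

Answer: A is at (east=5, north=-7) relative to C.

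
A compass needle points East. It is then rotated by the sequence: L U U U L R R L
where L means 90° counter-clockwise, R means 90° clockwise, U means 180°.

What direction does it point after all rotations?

Answer: Final heading: South

Derivation:
Start: East
  L (left (90° counter-clockwise)) -> North
  U (U-turn (180°)) -> South
  U (U-turn (180°)) -> North
  U (U-turn (180°)) -> South
  L (left (90° counter-clockwise)) -> East
  R (right (90° clockwise)) -> South
  R (right (90° clockwise)) -> West
  L (left (90° counter-clockwise)) -> South
Final: South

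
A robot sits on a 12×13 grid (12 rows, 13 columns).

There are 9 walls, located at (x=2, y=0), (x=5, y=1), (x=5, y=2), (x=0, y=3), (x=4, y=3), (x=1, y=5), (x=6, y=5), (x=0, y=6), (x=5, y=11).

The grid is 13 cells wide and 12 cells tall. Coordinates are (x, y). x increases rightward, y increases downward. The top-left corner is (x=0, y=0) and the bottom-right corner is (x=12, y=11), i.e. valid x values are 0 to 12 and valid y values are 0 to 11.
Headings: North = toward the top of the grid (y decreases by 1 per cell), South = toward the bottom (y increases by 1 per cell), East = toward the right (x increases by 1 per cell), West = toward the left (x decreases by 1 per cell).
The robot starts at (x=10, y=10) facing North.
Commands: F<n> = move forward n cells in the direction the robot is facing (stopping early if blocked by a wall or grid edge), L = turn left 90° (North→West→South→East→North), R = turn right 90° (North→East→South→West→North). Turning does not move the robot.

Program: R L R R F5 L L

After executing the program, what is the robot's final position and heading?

Start: (x=10, y=10), facing North
  R: turn right, now facing East
  L: turn left, now facing North
  R: turn right, now facing East
  R: turn right, now facing South
  F5: move forward 1/5 (blocked), now at (x=10, y=11)
  L: turn left, now facing East
  L: turn left, now facing North
Final: (x=10, y=11), facing North

Answer: Final position: (x=10, y=11), facing North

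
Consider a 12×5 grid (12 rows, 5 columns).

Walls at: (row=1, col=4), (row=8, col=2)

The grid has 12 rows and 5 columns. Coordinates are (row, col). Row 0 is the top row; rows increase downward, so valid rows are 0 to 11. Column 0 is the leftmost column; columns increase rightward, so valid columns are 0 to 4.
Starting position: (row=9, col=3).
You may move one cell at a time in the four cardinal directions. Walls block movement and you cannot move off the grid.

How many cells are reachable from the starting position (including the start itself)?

BFS flood-fill from (row=9, col=3):
  Distance 0: (row=9, col=3)
  Distance 1: (row=8, col=3), (row=9, col=2), (row=9, col=4), (row=10, col=3)
  Distance 2: (row=7, col=3), (row=8, col=4), (row=9, col=1), (row=10, col=2), (row=10, col=4), (row=11, col=3)
  Distance 3: (row=6, col=3), (row=7, col=2), (row=7, col=4), (row=8, col=1), (row=9, col=0), (row=10, col=1), (row=11, col=2), (row=11, col=4)
  Distance 4: (row=5, col=3), (row=6, col=2), (row=6, col=4), (row=7, col=1), (row=8, col=0), (row=10, col=0), (row=11, col=1)
  Distance 5: (row=4, col=3), (row=5, col=2), (row=5, col=4), (row=6, col=1), (row=7, col=0), (row=11, col=0)
  Distance 6: (row=3, col=3), (row=4, col=2), (row=4, col=4), (row=5, col=1), (row=6, col=0)
  Distance 7: (row=2, col=3), (row=3, col=2), (row=3, col=4), (row=4, col=1), (row=5, col=0)
  Distance 8: (row=1, col=3), (row=2, col=2), (row=2, col=4), (row=3, col=1), (row=4, col=0)
  Distance 9: (row=0, col=3), (row=1, col=2), (row=2, col=1), (row=3, col=0)
  Distance 10: (row=0, col=2), (row=0, col=4), (row=1, col=1), (row=2, col=0)
  Distance 11: (row=0, col=1), (row=1, col=0)
  Distance 12: (row=0, col=0)
Total reachable: 58 (grid has 58 open cells total)

Answer: Reachable cells: 58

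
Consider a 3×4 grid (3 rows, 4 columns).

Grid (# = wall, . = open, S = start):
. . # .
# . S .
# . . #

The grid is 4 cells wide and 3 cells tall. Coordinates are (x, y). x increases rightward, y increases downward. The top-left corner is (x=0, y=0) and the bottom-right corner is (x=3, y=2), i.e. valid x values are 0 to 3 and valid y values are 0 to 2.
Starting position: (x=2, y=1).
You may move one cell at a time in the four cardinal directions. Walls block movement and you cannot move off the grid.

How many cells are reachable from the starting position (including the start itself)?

Answer: Reachable cells: 8

Derivation:
BFS flood-fill from (x=2, y=1):
  Distance 0: (x=2, y=1)
  Distance 1: (x=1, y=1), (x=3, y=1), (x=2, y=2)
  Distance 2: (x=1, y=0), (x=3, y=0), (x=1, y=2)
  Distance 3: (x=0, y=0)
Total reachable: 8 (grid has 8 open cells total)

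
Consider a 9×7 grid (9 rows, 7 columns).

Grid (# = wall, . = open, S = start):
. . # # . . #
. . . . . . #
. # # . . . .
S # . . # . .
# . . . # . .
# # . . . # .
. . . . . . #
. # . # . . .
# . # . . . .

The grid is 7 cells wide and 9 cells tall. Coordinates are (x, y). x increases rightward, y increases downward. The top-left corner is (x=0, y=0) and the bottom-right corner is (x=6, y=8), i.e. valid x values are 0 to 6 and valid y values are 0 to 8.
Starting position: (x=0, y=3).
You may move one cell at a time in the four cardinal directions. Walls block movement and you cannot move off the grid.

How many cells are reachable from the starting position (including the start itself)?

Answer: Reachable cells: 44

Derivation:
BFS flood-fill from (x=0, y=3):
  Distance 0: (x=0, y=3)
  Distance 1: (x=0, y=2)
  Distance 2: (x=0, y=1)
  Distance 3: (x=0, y=0), (x=1, y=1)
  Distance 4: (x=1, y=0), (x=2, y=1)
  Distance 5: (x=3, y=1)
  Distance 6: (x=4, y=1), (x=3, y=2)
  Distance 7: (x=4, y=0), (x=5, y=1), (x=4, y=2), (x=3, y=3)
  Distance 8: (x=5, y=0), (x=5, y=2), (x=2, y=3), (x=3, y=4)
  Distance 9: (x=6, y=2), (x=5, y=3), (x=2, y=4), (x=3, y=5)
  Distance 10: (x=6, y=3), (x=1, y=4), (x=5, y=4), (x=2, y=5), (x=4, y=5), (x=3, y=6)
  Distance 11: (x=6, y=4), (x=2, y=6), (x=4, y=6)
  Distance 12: (x=6, y=5), (x=1, y=6), (x=5, y=6), (x=2, y=7), (x=4, y=7)
  Distance 13: (x=0, y=6), (x=5, y=7), (x=4, y=8)
  Distance 14: (x=0, y=7), (x=6, y=7), (x=3, y=8), (x=5, y=8)
  Distance 15: (x=6, y=8)
Total reachable: 44 (grid has 45 open cells total)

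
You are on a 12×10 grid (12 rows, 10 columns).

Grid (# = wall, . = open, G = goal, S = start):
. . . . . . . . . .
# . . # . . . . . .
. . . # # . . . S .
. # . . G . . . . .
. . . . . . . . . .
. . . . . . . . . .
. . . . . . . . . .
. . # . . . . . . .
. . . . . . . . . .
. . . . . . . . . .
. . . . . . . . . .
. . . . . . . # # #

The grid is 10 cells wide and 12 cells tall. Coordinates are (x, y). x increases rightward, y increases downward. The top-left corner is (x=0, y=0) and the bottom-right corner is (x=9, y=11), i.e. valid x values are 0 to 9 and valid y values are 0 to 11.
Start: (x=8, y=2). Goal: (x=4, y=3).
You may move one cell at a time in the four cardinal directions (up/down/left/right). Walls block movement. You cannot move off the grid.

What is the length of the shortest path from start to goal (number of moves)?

BFS from (x=8, y=2) until reaching (x=4, y=3):
  Distance 0: (x=8, y=2)
  Distance 1: (x=8, y=1), (x=7, y=2), (x=9, y=2), (x=8, y=3)
  Distance 2: (x=8, y=0), (x=7, y=1), (x=9, y=1), (x=6, y=2), (x=7, y=3), (x=9, y=3), (x=8, y=4)
  Distance 3: (x=7, y=0), (x=9, y=0), (x=6, y=1), (x=5, y=2), (x=6, y=3), (x=7, y=4), (x=9, y=4), (x=8, y=5)
  Distance 4: (x=6, y=0), (x=5, y=1), (x=5, y=3), (x=6, y=4), (x=7, y=5), (x=9, y=5), (x=8, y=6)
  Distance 5: (x=5, y=0), (x=4, y=1), (x=4, y=3), (x=5, y=4), (x=6, y=5), (x=7, y=6), (x=9, y=6), (x=8, y=7)  <- goal reached here
One shortest path (5 moves): (x=8, y=2) -> (x=7, y=2) -> (x=6, y=2) -> (x=5, y=2) -> (x=5, y=3) -> (x=4, y=3)

Answer: Shortest path length: 5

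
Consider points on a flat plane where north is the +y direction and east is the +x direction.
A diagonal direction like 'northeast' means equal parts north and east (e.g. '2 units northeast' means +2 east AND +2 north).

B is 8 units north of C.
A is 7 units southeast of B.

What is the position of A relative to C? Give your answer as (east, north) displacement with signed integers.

Answer: A is at (east=7, north=1) relative to C.

Derivation:
Place C at the origin (east=0, north=0).
  B is 8 units north of C: delta (east=+0, north=+8); B at (east=0, north=8).
  A is 7 units southeast of B: delta (east=+7, north=-7); A at (east=7, north=1).
Therefore A relative to C: (east=7, north=1).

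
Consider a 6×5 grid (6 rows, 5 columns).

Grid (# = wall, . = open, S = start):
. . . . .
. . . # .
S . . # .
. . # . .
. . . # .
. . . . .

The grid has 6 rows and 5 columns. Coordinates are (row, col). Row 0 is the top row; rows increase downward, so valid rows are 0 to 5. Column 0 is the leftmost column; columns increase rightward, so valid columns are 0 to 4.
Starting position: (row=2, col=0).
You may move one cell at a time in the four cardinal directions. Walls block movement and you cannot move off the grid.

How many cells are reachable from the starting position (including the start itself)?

BFS flood-fill from (row=2, col=0):
  Distance 0: (row=2, col=0)
  Distance 1: (row=1, col=0), (row=2, col=1), (row=3, col=0)
  Distance 2: (row=0, col=0), (row=1, col=1), (row=2, col=2), (row=3, col=1), (row=4, col=0)
  Distance 3: (row=0, col=1), (row=1, col=2), (row=4, col=1), (row=5, col=0)
  Distance 4: (row=0, col=2), (row=4, col=2), (row=5, col=1)
  Distance 5: (row=0, col=3), (row=5, col=2)
  Distance 6: (row=0, col=4), (row=5, col=3)
  Distance 7: (row=1, col=4), (row=5, col=4)
  Distance 8: (row=2, col=4), (row=4, col=4)
  Distance 9: (row=3, col=4)
  Distance 10: (row=3, col=3)
Total reachable: 26 (grid has 26 open cells total)

Answer: Reachable cells: 26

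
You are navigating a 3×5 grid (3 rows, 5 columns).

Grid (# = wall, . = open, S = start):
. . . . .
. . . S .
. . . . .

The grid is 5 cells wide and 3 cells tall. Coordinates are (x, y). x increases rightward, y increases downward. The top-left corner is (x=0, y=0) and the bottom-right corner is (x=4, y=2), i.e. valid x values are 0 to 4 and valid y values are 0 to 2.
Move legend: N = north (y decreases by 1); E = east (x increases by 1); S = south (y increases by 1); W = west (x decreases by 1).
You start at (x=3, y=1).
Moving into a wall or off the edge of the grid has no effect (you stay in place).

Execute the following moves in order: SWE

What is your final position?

Start: (x=3, y=1)
  S (south): (x=3, y=1) -> (x=3, y=2)
  W (west): (x=3, y=2) -> (x=2, y=2)
  E (east): (x=2, y=2) -> (x=3, y=2)
Final: (x=3, y=2)

Answer: Final position: (x=3, y=2)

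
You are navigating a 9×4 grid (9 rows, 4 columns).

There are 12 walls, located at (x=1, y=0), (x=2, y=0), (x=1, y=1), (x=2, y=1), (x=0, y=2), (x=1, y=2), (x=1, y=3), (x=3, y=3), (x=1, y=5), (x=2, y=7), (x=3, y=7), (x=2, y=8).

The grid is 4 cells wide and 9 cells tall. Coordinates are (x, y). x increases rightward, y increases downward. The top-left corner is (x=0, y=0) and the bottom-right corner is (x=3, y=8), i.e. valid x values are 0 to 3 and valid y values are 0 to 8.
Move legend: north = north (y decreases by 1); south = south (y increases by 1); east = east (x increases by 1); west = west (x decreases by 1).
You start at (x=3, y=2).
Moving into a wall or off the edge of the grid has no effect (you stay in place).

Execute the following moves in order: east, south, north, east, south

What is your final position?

Start: (x=3, y=2)
  east (east): blocked, stay at (x=3, y=2)
  south (south): blocked, stay at (x=3, y=2)
  north (north): (x=3, y=2) -> (x=3, y=1)
  east (east): blocked, stay at (x=3, y=1)
  south (south): (x=3, y=1) -> (x=3, y=2)
Final: (x=3, y=2)

Answer: Final position: (x=3, y=2)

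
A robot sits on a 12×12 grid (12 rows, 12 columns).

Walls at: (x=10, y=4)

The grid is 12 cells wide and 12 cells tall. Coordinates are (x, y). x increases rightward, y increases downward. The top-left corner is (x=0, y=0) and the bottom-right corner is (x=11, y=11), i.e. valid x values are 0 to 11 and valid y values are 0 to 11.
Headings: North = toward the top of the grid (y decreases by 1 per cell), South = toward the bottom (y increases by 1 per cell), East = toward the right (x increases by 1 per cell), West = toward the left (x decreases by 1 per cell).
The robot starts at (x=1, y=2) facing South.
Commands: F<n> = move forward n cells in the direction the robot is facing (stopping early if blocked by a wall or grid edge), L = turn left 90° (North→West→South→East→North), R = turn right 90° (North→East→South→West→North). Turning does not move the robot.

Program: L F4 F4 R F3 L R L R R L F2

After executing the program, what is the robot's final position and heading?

Answer: Final position: (x=9, y=7), facing South

Derivation:
Start: (x=1, y=2), facing South
  L: turn left, now facing East
  F4: move forward 4, now at (x=5, y=2)
  F4: move forward 4, now at (x=9, y=2)
  R: turn right, now facing South
  F3: move forward 3, now at (x=9, y=5)
  L: turn left, now facing East
  R: turn right, now facing South
  L: turn left, now facing East
  R: turn right, now facing South
  R: turn right, now facing West
  L: turn left, now facing South
  F2: move forward 2, now at (x=9, y=7)
Final: (x=9, y=7), facing South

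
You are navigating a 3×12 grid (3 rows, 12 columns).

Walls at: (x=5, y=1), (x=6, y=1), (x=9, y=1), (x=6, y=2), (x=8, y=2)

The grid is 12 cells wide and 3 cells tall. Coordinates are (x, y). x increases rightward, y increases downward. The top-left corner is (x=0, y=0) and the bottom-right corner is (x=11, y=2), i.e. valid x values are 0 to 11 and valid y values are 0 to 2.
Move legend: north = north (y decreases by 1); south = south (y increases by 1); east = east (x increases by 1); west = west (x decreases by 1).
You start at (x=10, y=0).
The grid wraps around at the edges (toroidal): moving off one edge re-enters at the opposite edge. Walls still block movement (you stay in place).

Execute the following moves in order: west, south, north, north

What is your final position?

Answer: Final position: (x=9, y=2)

Derivation:
Start: (x=10, y=0)
  west (west): (x=10, y=0) -> (x=9, y=0)
  south (south): blocked, stay at (x=9, y=0)
  north (north): (x=9, y=0) -> (x=9, y=2)
  north (north): blocked, stay at (x=9, y=2)
Final: (x=9, y=2)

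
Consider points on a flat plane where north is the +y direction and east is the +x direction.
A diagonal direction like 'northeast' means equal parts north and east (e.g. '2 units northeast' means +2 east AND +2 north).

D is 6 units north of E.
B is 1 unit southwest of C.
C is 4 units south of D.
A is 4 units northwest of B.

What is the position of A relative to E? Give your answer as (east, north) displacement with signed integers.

Place E at the origin (east=0, north=0).
  D is 6 units north of E: delta (east=+0, north=+6); D at (east=0, north=6).
  C is 4 units south of D: delta (east=+0, north=-4); C at (east=0, north=2).
  B is 1 unit southwest of C: delta (east=-1, north=-1); B at (east=-1, north=1).
  A is 4 units northwest of B: delta (east=-4, north=+4); A at (east=-5, north=5).
Therefore A relative to E: (east=-5, north=5).

Answer: A is at (east=-5, north=5) relative to E.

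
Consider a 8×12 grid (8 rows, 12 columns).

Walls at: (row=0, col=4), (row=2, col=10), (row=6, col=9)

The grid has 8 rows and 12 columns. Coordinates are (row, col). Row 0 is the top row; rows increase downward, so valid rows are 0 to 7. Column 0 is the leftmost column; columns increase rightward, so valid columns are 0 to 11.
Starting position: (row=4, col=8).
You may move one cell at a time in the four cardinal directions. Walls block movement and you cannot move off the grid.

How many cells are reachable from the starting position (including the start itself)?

Answer: Reachable cells: 93

Derivation:
BFS flood-fill from (row=4, col=8):
  Distance 0: (row=4, col=8)
  Distance 1: (row=3, col=8), (row=4, col=7), (row=4, col=9), (row=5, col=8)
  Distance 2: (row=2, col=8), (row=3, col=7), (row=3, col=9), (row=4, col=6), (row=4, col=10), (row=5, col=7), (row=5, col=9), (row=6, col=8)
  Distance 3: (row=1, col=8), (row=2, col=7), (row=2, col=9), (row=3, col=6), (row=3, col=10), (row=4, col=5), (row=4, col=11), (row=5, col=6), (row=5, col=10), (row=6, col=7), (row=7, col=8)
  Distance 4: (row=0, col=8), (row=1, col=7), (row=1, col=9), (row=2, col=6), (row=3, col=5), (row=3, col=11), (row=4, col=4), (row=5, col=5), (row=5, col=11), (row=6, col=6), (row=6, col=10), (row=7, col=7), (row=7, col=9)
  Distance 5: (row=0, col=7), (row=0, col=9), (row=1, col=6), (row=1, col=10), (row=2, col=5), (row=2, col=11), (row=3, col=4), (row=4, col=3), (row=5, col=4), (row=6, col=5), (row=6, col=11), (row=7, col=6), (row=7, col=10)
  Distance 6: (row=0, col=6), (row=0, col=10), (row=1, col=5), (row=1, col=11), (row=2, col=4), (row=3, col=3), (row=4, col=2), (row=5, col=3), (row=6, col=4), (row=7, col=5), (row=7, col=11)
  Distance 7: (row=0, col=5), (row=0, col=11), (row=1, col=4), (row=2, col=3), (row=3, col=2), (row=4, col=1), (row=5, col=2), (row=6, col=3), (row=7, col=4)
  Distance 8: (row=1, col=3), (row=2, col=2), (row=3, col=1), (row=4, col=0), (row=5, col=1), (row=6, col=2), (row=7, col=3)
  Distance 9: (row=0, col=3), (row=1, col=2), (row=2, col=1), (row=3, col=0), (row=5, col=0), (row=6, col=1), (row=7, col=2)
  Distance 10: (row=0, col=2), (row=1, col=1), (row=2, col=0), (row=6, col=0), (row=7, col=1)
  Distance 11: (row=0, col=1), (row=1, col=0), (row=7, col=0)
  Distance 12: (row=0, col=0)
Total reachable: 93 (grid has 93 open cells total)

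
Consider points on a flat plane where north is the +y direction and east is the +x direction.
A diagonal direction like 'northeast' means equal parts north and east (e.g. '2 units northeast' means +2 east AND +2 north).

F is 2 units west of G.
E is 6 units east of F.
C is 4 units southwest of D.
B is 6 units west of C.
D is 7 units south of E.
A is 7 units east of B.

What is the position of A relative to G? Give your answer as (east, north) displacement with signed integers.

Answer: A is at (east=1, north=-11) relative to G.

Derivation:
Place G at the origin (east=0, north=0).
  F is 2 units west of G: delta (east=-2, north=+0); F at (east=-2, north=0).
  E is 6 units east of F: delta (east=+6, north=+0); E at (east=4, north=0).
  D is 7 units south of E: delta (east=+0, north=-7); D at (east=4, north=-7).
  C is 4 units southwest of D: delta (east=-4, north=-4); C at (east=0, north=-11).
  B is 6 units west of C: delta (east=-6, north=+0); B at (east=-6, north=-11).
  A is 7 units east of B: delta (east=+7, north=+0); A at (east=1, north=-11).
Therefore A relative to G: (east=1, north=-11).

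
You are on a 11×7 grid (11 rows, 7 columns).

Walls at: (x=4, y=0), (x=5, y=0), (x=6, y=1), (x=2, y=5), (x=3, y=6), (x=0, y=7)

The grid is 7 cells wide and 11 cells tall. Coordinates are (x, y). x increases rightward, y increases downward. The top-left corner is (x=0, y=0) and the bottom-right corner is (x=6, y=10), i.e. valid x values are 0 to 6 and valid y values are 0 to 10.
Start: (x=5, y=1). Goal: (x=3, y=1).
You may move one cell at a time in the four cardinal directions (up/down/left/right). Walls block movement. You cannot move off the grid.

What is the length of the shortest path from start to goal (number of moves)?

BFS from (x=5, y=1) until reaching (x=3, y=1):
  Distance 0: (x=5, y=1)
  Distance 1: (x=4, y=1), (x=5, y=2)
  Distance 2: (x=3, y=1), (x=4, y=2), (x=6, y=2), (x=5, y=3)  <- goal reached here
One shortest path (2 moves): (x=5, y=1) -> (x=4, y=1) -> (x=3, y=1)

Answer: Shortest path length: 2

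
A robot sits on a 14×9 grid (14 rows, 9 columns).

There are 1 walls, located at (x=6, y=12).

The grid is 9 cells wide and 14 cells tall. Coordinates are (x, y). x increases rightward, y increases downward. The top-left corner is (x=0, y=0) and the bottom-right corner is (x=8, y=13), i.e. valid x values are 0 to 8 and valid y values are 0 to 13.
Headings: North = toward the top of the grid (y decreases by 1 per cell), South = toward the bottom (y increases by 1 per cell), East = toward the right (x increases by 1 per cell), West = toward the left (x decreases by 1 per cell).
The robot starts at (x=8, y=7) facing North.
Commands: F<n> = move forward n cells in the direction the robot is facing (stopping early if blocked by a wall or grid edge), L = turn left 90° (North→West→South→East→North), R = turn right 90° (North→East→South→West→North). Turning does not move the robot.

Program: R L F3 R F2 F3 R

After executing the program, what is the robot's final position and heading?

Start: (x=8, y=7), facing North
  R: turn right, now facing East
  L: turn left, now facing North
  F3: move forward 3, now at (x=8, y=4)
  R: turn right, now facing East
  F2: move forward 0/2 (blocked), now at (x=8, y=4)
  F3: move forward 0/3 (blocked), now at (x=8, y=4)
  R: turn right, now facing South
Final: (x=8, y=4), facing South

Answer: Final position: (x=8, y=4), facing South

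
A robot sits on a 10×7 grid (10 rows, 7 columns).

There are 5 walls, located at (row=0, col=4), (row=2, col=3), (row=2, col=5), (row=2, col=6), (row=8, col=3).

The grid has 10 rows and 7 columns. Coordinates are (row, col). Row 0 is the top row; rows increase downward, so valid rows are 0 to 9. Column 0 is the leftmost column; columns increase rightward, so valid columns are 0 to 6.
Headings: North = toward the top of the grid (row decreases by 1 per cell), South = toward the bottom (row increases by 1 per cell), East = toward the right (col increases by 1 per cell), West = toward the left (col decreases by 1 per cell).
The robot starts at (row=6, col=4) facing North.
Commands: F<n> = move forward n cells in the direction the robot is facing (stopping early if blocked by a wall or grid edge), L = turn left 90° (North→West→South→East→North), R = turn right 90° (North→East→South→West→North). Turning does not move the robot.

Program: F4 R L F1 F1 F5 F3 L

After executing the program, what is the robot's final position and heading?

Answer: Final position: (row=1, col=4), facing West

Derivation:
Start: (row=6, col=4), facing North
  F4: move forward 4, now at (row=2, col=4)
  R: turn right, now facing East
  L: turn left, now facing North
  F1: move forward 1, now at (row=1, col=4)
  F1: move forward 0/1 (blocked), now at (row=1, col=4)
  F5: move forward 0/5 (blocked), now at (row=1, col=4)
  F3: move forward 0/3 (blocked), now at (row=1, col=4)
  L: turn left, now facing West
Final: (row=1, col=4), facing West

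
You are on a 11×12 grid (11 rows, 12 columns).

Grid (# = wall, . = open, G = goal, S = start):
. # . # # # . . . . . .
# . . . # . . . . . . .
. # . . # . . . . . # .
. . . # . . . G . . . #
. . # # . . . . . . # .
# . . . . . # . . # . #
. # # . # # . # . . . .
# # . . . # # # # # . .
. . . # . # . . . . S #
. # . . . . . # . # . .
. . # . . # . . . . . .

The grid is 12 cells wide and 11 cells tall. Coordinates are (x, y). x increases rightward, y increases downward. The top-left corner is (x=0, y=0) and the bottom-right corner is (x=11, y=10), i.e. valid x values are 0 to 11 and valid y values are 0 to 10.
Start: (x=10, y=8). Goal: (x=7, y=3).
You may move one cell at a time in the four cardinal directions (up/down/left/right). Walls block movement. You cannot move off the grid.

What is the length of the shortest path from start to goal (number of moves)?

BFS from (x=10, y=8) until reaching (x=7, y=3):
  Distance 0: (x=10, y=8)
  Distance 1: (x=10, y=7), (x=9, y=8), (x=10, y=9)
  Distance 2: (x=10, y=6), (x=11, y=7), (x=8, y=8), (x=11, y=9), (x=10, y=10)
  Distance 3: (x=10, y=5), (x=9, y=6), (x=11, y=6), (x=7, y=8), (x=8, y=9), (x=9, y=10), (x=11, y=10)
  Distance 4: (x=8, y=6), (x=6, y=8), (x=8, y=10)
  Distance 5: (x=8, y=5), (x=6, y=9), (x=7, y=10)
  Distance 6: (x=8, y=4), (x=7, y=5), (x=5, y=9), (x=6, y=10)
  Distance 7: (x=8, y=3), (x=7, y=4), (x=9, y=4), (x=4, y=9)
  Distance 8: (x=8, y=2), (x=7, y=3), (x=9, y=3), (x=6, y=4), (x=4, y=8), (x=3, y=9), (x=4, y=10)  <- goal reached here
One shortest path (8 moves): (x=10, y=8) -> (x=10, y=7) -> (x=10, y=6) -> (x=9, y=6) -> (x=8, y=6) -> (x=8, y=5) -> (x=7, y=5) -> (x=7, y=4) -> (x=7, y=3)

Answer: Shortest path length: 8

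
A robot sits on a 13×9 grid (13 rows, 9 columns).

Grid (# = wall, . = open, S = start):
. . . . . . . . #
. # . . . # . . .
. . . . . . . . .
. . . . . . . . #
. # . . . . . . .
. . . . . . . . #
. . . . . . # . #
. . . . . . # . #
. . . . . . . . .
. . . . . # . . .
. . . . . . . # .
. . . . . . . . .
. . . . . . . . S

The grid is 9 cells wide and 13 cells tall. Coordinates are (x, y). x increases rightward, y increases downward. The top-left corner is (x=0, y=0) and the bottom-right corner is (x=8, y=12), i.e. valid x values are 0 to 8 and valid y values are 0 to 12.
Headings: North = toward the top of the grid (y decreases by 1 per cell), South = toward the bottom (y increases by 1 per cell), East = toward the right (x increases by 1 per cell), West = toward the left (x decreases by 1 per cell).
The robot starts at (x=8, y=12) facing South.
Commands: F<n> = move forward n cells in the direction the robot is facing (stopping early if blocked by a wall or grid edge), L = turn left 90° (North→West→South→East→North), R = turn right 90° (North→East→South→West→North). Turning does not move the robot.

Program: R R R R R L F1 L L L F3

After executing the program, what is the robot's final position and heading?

Answer: Final position: (x=5, y=12), facing West

Derivation:
Start: (x=8, y=12), facing South
  R: turn right, now facing West
  R: turn right, now facing North
  R: turn right, now facing East
  R: turn right, now facing South
  R: turn right, now facing West
  L: turn left, now facing South
  F1: move forward 0/1 (blocked), now at (x=8, y=12)
  L: turn left, now facing East
  L: turn left, now facing North
  L: turn left, now facing West
  F3: move forward 3, now at (x=5, y=12)
Final: (x=5, y=12), facing West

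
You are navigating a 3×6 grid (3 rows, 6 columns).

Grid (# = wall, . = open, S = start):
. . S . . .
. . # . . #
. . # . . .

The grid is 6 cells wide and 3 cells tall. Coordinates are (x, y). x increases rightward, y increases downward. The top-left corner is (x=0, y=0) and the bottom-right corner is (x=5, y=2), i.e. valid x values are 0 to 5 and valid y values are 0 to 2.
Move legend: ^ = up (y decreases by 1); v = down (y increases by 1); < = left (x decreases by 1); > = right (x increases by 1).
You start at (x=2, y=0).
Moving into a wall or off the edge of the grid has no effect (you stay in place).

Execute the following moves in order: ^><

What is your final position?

Answer: Final position: (x=2, y=0)

Derivation:
Start: (x=2, y=0)
  ^ (up): blocked, stay at (x=2, y=0)
  > (right): (x=2, y=0) -> (x=3, y=0)
  < (left): (x=3, y=0) -> (x=2, y=0)
Final: (x=2, y=0)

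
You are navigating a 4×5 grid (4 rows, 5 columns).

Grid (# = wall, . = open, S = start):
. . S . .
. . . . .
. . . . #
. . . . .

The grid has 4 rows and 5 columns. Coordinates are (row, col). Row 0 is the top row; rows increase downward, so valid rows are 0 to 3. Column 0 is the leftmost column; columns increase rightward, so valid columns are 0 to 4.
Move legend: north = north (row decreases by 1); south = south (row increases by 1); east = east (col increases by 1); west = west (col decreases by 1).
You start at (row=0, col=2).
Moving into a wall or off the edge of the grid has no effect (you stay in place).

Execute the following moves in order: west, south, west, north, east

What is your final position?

Answer: Final position: (row=0, col=1)

Derivation:
Start: (row=0, col=2)
  west (west): (row=0, col=2) -> (row=0, col=1)
  south (south): (row=0, col=1) -> (row=1, col=1)
  west (west): (row=1, col=1) -> (row=1, col=0)
  north (north): (row=1, col=0) -> (row=0, col=0)
  east (east): (row=0, col=0) -> (row=0, col=1)
Final: (row=0, col=1)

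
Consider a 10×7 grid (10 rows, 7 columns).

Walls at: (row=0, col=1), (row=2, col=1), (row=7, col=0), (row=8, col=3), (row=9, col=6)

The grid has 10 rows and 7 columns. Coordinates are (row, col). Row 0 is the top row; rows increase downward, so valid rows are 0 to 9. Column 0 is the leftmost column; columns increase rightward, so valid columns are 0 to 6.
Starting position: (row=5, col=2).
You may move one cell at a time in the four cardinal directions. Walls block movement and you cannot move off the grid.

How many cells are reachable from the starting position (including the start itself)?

BFS flood-fill from (row=5, col=2):
  Distance 0: (row=5, col=2)
  Distance 1: (row=4, col=2), (row=5, col=1), (row=5, col=3), (row=6, col=2)
  Distance 2: (row=3, col=2), (row=4, col=1), (row=4, col=3), (row=5, col=0), (row=5, col=4), (row=6, col=1), (row=6, col=3), (row=7, col=2)
  Distance 3: (row=2, col=2), (row=3, col=1), (row=3, col=3), (row=4, col=0), (row=4, col=4), (row=5, col=5), (row=6, col=0), (row=6, col=4), (row=7, col=1), (row=7, col=3), (row=8, col=2)
  Distance 4: (row=1, col=2), (row=2, col=3), (row=3, col=0), (row=3, col=4), (row=4, col=5), (row=5, col=6), (row=6, col=5), (row=7, col=4), (row=8, col=1), (row=9, col=2)
  Distance 5: (row=0, col=2), (row=1, col=1), (row=1, col=3), (row=2, col=0), (row=2, col=4), (row=3, col=5), (row=4, col=6), (row=6, col=6), (row=7, col=5), (row=8, col=0), (row=8, col=4), (row=9, col=1), (row=9, col=3)
  Distance 6: (row=0, col=3), (row=1, col=0), (row=1, col=4), (row=2, col=5), (row=3, col=6), (row=7, col=6), (row=8, col=5), (row=9, col=0), (row=9, col=4)
  Distance 7: (row=0, col=0), (row=0, col=4), (row=1, col=5), (row=2, col=6), (row=8, col=6), (row=9, col=5)
  Distance 8: (row=0, col=5), (row=1, col=6)
  Distance 9: (row=0, col=6)
Total reachable: 65 (grid has 65 open cells total)

Answer: Reachable cells: 65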